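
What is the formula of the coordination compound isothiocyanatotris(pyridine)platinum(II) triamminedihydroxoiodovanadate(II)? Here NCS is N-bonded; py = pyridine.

Cation [Pt…]: ligand charges -1, Pt(II) ⇒ ion charge 1+.
Anion [V…]: ligand charges -3, V(II) ⇒ ion charge 1−.
One 1+ cation balances one 1− anion.

[Pt(NCS)(py)3][VI(NH3)3(OH)2]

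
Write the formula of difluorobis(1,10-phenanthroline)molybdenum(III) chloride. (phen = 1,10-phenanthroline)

[MoF2(phen)2]Cl

Ligands: 2 1,10-phenanthroline (phen, neutral), 2 fluoro (F, -1). Ligand charge sum = -2.
With Mo in oxidation state +3, the complex ion is [Mo...]^1+.
Charge balance with chloride (-1) requires 1 complex ion per 1 chloride.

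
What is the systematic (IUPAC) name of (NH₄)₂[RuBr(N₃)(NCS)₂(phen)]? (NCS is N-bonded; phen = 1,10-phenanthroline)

ammonium azidobromodiisothiocyanato(1,10-phenanthroline)ruthenate(II)

The 2 ammonium counter-ions carry a total charge of +2, so each complex ion is 2−.
Ligand charges: 2×isothiocyanato (-1 each), 1×azido (-1 each), 1×1,10-phenanthroline (neutral), 1×bromo (-1 each); total -4. So Ru + (-4) = 2−, giving Ru = +2.
Ligands are named alphabetically: azido before bromo before isothiocyanato before phenanthroline.
The complex ion is anionic, so ruthenium takes the -ate form ruthenate(II).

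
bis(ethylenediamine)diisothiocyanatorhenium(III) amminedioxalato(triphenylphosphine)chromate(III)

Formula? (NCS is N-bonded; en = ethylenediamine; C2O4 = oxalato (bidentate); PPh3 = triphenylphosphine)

[Re(en)2(NCS)2][Cr(C2O4)2(NH3)(PPh3)]

Cation [Re…]: ligand charges -2, Re(III) ⇒ ion charge 1+.
Anion [Cr…]: ligand charges -4, Cr(III) ⇒ ion charge 1−.
One 1+ cation balances one 1− anion.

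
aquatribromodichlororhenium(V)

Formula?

Ligands: 1 aqua (H2O, neutral), 2 chloro (Cl, -1), 3 bromo (Br, -1). Ligand charge sum = -5.
With Re in oxidation state +5, the complex ion is [Re...].

[ReBr3Cl2(H2O)]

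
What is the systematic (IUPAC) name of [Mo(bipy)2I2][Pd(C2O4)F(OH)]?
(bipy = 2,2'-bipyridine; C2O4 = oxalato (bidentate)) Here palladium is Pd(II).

Both ions are complex: the cation is named first with the plain metal name, the anion second with the -ate form; each ion's ligands are alphabetised independently.
Pd is given as +2; the anion's ligand charges sum to -4, so the complex anion is 2−.
A 1:1 salt means the cation carries the equal and opposite charge, 2+.
Cation: ligand charges sum to -2; for the ion to be 2+, Mo = +4.

bis(2,2'-bipyridine)diiodomolybdenum(IV) fluorohydroxooxalatopalladate(II)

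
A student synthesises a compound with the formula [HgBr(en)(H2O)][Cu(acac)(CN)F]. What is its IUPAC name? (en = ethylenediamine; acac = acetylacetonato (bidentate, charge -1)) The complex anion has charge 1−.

Both ions are complex: the cation is named first with the plain metal name, the anion second with the -ate form; each ion's ligands are alphabetised independently.
The complex anion is given as 1−; its ligand charges sum to -3, so Cu = +2.
A 1:1 salt means the cation carries the equal and opposite charge, 1+.
Cation: ligand charges sum to -1; for the ion to be 1+, Hg = +2.

aquabromo(ethylenediamine)mercury(II) (acetylacetonato)cyanofluorocuprate(II)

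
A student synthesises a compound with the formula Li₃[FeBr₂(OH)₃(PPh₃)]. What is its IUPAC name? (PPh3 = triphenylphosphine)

The 3 lithium counter-ions carry a total charge of +3, so each complex ion is 3−.
Ligand charges: 3×hydroxo (-1 each), 1×triphenylphosphine (neutral), 2×bromo (-1 each); total -5. So Fe + (-5) = 3−, giving Fe = +2.
The complex ion is anionic, so iron takes the -ate form ferrate(II).

lithium dibromotrihydroxo(triphenylphosphine)ferrate(II)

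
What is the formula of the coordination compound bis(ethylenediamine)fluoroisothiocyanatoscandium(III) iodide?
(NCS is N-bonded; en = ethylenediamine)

Ligands: 1 isothiocyanato (NCS, -1), 2 ethylenediamine (en, neutral), 1 fluoro (F, -1). Ligand charge sum = -2.
Charge balance with iodide (-1) requires 1 complex ion per 1 iodide.

[Sc(en)2F(NCS)]I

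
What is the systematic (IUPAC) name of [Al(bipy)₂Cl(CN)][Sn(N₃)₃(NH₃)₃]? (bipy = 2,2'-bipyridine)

Aluminium is always +3 in its complexes; the cation's ligand charges sum to -2, so the complex cation is 1+.
A 1:1 salt means the anion carries the equal and opposite charge, 1−.
Anion: ligand charges sum to -3; for the ion to be 1−, Sn = +2.

bis(2,2'-bipyridine)chlorocyanoaluminium(III) triamminetriazidostannate(II)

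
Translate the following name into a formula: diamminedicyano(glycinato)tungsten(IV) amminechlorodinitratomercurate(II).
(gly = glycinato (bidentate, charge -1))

[W(CN)2(gly)(NH3)2][HgCl(NH3)(NO3)2]

Cation [W…]: ligand charges -3, W(IV) ⇒ ion charge 1+.
Anion [Hg…]: ligand charges -3, Hg(II) ⇒ ion charge 1−.
One 1+ cation balances one 1− anion.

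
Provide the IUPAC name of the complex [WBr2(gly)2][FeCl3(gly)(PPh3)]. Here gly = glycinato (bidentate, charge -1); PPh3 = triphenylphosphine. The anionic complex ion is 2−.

dibromobis(glycinato)tungsten(VI) trichloro(glycinato)(triphenylphosphine)ferrate(II)

Both ions are complex: the cation is named first with the plain metal name, the anion second with the -ate form; each ion's ligands are alphabetised independently.
The complex anion is given as 2−; its ligand charges sum to -4, so Fe = +2.
A 1:1 salt means the cation carries the equal and opposite charge, 2+.
Cation: ligand charges sum to -4; for the ion to be 2+, W = +6.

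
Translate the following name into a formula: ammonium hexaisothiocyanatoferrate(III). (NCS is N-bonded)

(NH4)3[Fe(NCS)6]

Ligands: 6 isothiocyanato (NCS, -1). Ligand charge sum = -6.
With Fe in oxidation state +3, the complex ion is [Fe...]^3−.
Charge balance with ammonium (+1) requires 1 complex ion per 3 ammonium.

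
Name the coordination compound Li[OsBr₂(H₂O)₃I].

The 1 lithium counter-ion carries a total charge of +1, so each complex ion is 1−.
Ligand charges: 3×aqua (neutral), 2×bromo (-1 each), 1×iodo (-1 each); total -3. So Os + (-3) = 1−, giving Os = +2.
Ligands are named alphabetically: aqua before bromo before iodo.
The complex ion is anionic, so osmium takes the -ate form osmate(II).

lithium triaquadibromoiodoosmate(II)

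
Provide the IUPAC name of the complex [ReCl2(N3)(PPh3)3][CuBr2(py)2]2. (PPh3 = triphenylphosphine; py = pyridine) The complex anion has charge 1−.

azidodichlorotris(triphenylphosphine)rhenium(V) dibromobis(pyridine)cuprate(I)

The complex anion is given as 1−; its ligand charges sum to -2, so Cu = +1.
With 2 anions per cation, the cation must be 2×1 = 2+.
Cation: ligand charges sum to -3; for the ion to be 2+, Re = +5.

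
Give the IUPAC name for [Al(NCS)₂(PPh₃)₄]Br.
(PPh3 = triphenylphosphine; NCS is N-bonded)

The 1 bromide counter-ion carries a total charge of -1, so each complex ion is 1+.
Ligand charges: 4×triphenylphosphine (neutral), 2×isothiocyanato (-1 each); total -2. So Al + (-2) = 1+, giving Al = +3.
Ligands are named alphabetically: isothiocyanato before triphenylphosphine.

diisothiocyanatotetrakis(triphenylphosphine)aluminium(III) bromide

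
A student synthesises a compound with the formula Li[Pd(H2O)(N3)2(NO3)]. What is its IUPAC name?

The 1 lithium counter-ion carries a total charge of +1, so each complex ion is 1−.
Ligand charges: 2×azido (-1 each), 1×nitrato (-1 each), 1×aqua (neutral); total -3. So Pd + (-3) = 1−, giving Pd = +2.
Ligands are named alphabetically: aqua before azido before nitrato.
The complex ion is anionic, so palladium takes the -ate form palladate(II).

lithium aquadiazidonitratopalladate(II)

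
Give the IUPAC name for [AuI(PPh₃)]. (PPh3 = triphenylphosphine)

iodo(triphenylphosphine)gold(I)

There is no counter-ion, so the complex is neutral overall.
Ligand charges: 1×triphenylphosphine (neutral), 1×iodo (-1 each); total -1. So Au + (-1) = 0, giving Au = +1.
Ligands are named alphabetically: iodo before triphenylphosphine.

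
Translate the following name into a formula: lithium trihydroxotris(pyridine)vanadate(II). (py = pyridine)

Ligands: 3 hydroxo (OH, -1), 3 pyridine (py, neutral). Ligand charge sum = -3.
With V in oxidation state +2, the complex ion is [V...]^1−.
Charge balance with lithium (+1) requires 1 complex ion per 1 lithium.

Li[V(OH)3(py)3]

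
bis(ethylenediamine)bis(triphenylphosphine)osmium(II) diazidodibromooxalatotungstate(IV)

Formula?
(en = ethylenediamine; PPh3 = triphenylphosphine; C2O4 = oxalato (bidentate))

[Os(en)2(PPh3)2][WBr2(C2O4)(N3)2]

Cation [Os…]: ligand charges 0, Os(II) ⇒ ion charge 2+.
Anion [W…]: ligand charges -6, W(IV) ⇒ ion charge 2−.
One 2+ cation balances one 2− anion.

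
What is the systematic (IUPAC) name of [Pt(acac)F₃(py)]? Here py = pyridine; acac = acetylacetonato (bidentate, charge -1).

There is no counter-ion, so the complex is neutral overall.
Ligand charges: 3×fluoro (-1 each), 1×pyridine (neutral), 1×acetylacetonato (-1 each); total -4. So Pt + (-4) = 0, giving Pt = +4.
Ligands are named alphabetically: acetylacetonato before fluoro before pyridine.

(acetylacetonato)trifluoro(pyridine)platinum(IV)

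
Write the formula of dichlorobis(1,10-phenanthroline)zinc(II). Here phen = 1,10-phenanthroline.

Ligands: 2 chloro (Cl, -1), 2 1,10-phenanthroline (phen, neutral). Ligand charge sum = -2.
With Zn in oxidation state +2, the complex ion is [Zn...].

[ZnCl2(phen)2]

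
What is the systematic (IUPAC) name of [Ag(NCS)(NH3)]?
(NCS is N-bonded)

ammineisothiocyanatosilver(I)

There is no counter-ion, so the complex is neutral overall.
Ligand charges: 1×isothiocyanato (-1 each), 1×ammine (neutral); total -1. So Ag + (-1) = 0, giving Ag = +1.
Ligands are named alphabetically: ammine before isothiocyanato.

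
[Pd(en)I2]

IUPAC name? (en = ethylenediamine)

(ethylenediamine)diiodopalladium(II)

There is no counter-ion, so the complex is neutral overall.
Ligand charges: 1×ethylenediamine (neutral), 2×iodo (-1 each); total -2. So Pd + (-2) = 0, giving Pd = +2.
Ligands are named alphabetically: ethylenediamine before iodo.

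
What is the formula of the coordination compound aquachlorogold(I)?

[AuCl(H2O)]

Ligands: 1 chloro (Cl, -1), 1 aqua (H2O, neutral). Ligand charge sum = -1.
With Au in oxidation state +1, the complex ion is [Au...].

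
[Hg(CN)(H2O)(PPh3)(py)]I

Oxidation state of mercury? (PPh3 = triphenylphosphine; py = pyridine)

1 iodide outside the brackets (-1 each) → the complex ion is 1+.
Ligand charges: 1×H2O neutral; 1×PPh3 neutral; 1×CN = -1; 1×py neutral; sum -1.
Hg + (-1) = 1+ ⇒ Hg is +2.

+2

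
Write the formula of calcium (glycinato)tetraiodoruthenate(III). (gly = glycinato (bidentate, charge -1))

Ligands: 1 glycinato (gly, -1), 4 iodo (I, -1). Ligand charge sum = -5.
Charge balance with calcium (+2) requires 1 complex ion per 1 calcium.

Ca[Ru(gly)I4]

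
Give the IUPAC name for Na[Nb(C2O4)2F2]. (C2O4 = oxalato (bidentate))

The 1 sodium counter-ion carries a total charge of +1, so each complex ion is 1−.
Ligand charges: 2×oxalato (-2 each), 2×fluoro (-1 each); total -6. So Nb + (-6) = 1−, giving Nb = +5.
Ligands are named alphabetically: fluoro before oxalato.
The complex ion is anionic, so niobium takes the -ate form niobate(V).

sodium difluorodioxalatoniobate(V)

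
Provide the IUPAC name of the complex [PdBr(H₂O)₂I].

There is no counter-ion, so the complex is neutral overall.
Ligand charges: 1×iodo (-1 each), 2×aqua (neutral), 1×bromo (-1 each); total -2. So Pd + (-2) = 0, giving Pd = +2.
Ligands are named alphabetically: aqua before bromo before iodo.

diaquabromoiodopalladium(II)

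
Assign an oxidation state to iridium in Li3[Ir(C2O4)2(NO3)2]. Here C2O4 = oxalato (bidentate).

+3

3 lithium outside the brackets (+1 each) → the complex ion is 3−.
Ligand charges: 2×C2O4 = -4; 2×NO3 = -2; sum -6.
Ir + (-6) = 3− ⇒ Ir is +3.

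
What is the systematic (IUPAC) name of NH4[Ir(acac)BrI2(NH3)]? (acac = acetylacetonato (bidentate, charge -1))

The 1 ammonium counter-ion carries a total charge of +1, so each complex ion is 1−.
Ligand charges: 1×bromo (-1 each), 2×iodo (-1 each), 1×acetylacetonato (-1 each), 1×ammine (neutral); total -4. So Ir + (-4) = 1−, giving Ir = +3.
The complex ion is anionic, so iridium takes the -ate form iridate(III).

ammonium (acetylacetonato)amminebromodiiodoiridate(III)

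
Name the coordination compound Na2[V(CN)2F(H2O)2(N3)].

sodium diaquaazidodicyanofluorovanadate(II)

The 2 sodium counter-ions carry a total charge of +2, so each complex ion is 2−.
Ligand charges: 1×azido (-1 each), 2×aqua (neutral), 2×cyano (-1 each), 1×fluoro (-1 each); total -4. So V + (-4) = 2−, giving V = +2.
The complex ion is anionic, so vanadium takes the -ate form vanadate(II).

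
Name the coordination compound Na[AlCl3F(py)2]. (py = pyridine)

The 1 sodium counter-ion carries a total charge of +1, so each complex ion is 1−.
Ligand charges: 2×pyridine (neutral), 1×fluoro (-1 each), 3×chloro (-1 each); total -4. So Al + (-4) = 1−, giving Al = +3.
Ligands are named alphabetically: chloro before fluoro before pyridine.
The complex ion is anionic, so aluminium takes the -ate form aluminate(III).

sodium trichlorofluorobis(pyridine)aluminate(III)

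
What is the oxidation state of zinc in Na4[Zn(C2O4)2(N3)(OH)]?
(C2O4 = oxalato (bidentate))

4 sodium outside the brackets (+1 each) → the complex ion is 4−.
Ligand charges: 2×C2O4 = -4; 1×N3 = -1; 1×OH = -1; sum -6.
Zn + (-6) = 4− ⇒ Zn is +2.

+2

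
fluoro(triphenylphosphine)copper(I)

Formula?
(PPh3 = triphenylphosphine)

[CuF(PPh3)]

Ligands: 1 fluoro (F, -1), 1 triphenylphosphine (PPh3, neutral). Ligand charge sum = -1.
With Cu in oxidation state +1, the complex ion is [Cu...].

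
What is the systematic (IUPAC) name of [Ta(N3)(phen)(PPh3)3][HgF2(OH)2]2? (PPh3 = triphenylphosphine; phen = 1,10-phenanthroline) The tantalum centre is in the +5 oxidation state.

azido(1,10-phenanthroline)tris(triphenylphosphine)tantalum(V) difluorodihydroxomercurate(II)

Both ions are complex: the cation is named first with the plain metal name, the anion second with the -ate form; each ion's ligands are alphabetised independently.
Ta is given as +5; the cation's ligand charges sum to -1, so the complex cation is 4+.
With 2 anions per cation, each anion must be 4/2 = 2−.
Anion: ligand charges sum to -4; for the ion to be 2−, Hg = +2.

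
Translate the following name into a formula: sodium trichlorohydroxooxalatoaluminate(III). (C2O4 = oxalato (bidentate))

Na3[Al(C2O4)Cl3(OH)]

Ligands: 3 chloro (Cl, -1), 1 oxalato (C2O4, -2), 1 hydroxo (OH, -1). Ligand charge sum = -6.
Charge balance with sodium (+1) requires 1 complex ion per 3 sodium.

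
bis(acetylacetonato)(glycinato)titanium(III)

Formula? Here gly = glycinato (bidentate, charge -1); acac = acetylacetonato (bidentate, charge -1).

[Ti(acac)2(gly)]

Ligands: 1 glycinato (gly, -1), 2 acetylacetonato (acac, -1). Ligand charge sum = -3.
With Ti in oxidation state +3, the complex ion is [Ti...].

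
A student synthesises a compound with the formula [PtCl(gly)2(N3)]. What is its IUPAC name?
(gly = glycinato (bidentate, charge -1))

azidochlorobis(glycinato)platinum(IV)

There is no counter-ion, so the complex is neutral overall.
Ligand charges: 1×azido (-1 each), 1×chloro (-1 each), 2×glycinato (-1 each); total -4. So Pt + (-4) = 0, giving Pt = +4.
Ligands are named alphabetically: azido before chloro before glycinato.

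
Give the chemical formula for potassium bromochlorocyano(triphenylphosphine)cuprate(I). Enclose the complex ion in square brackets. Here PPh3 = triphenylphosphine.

K2[CuBrCl(CN)(PPh3)]

Ligands: 1 bromo (Br, -1), 1 triphenylphosphine (PPh3, neutral), 1 chloro (Cl, -1), 1 cyano (CN, -1). Ligand charge sum = -3.
With Cu in oxidation state +1, the complex ion is [Cu...]^2−.
Charge balance with potassium (+1) requires 1 complex ion per 2 potassium.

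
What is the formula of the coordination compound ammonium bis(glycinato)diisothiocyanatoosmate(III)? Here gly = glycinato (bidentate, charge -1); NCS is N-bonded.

NH4[Os(gly)2(NCS)2]

Ligands: 2 glycinato (gly, -1), 2 isothiocyanato (NCS, -1). Ligand charge sum = -4.
With Os in oxidation state +3, the complex ion is [Os...]^1−.
Charge balance with ammonium (+1) requires 1 complex ion per 1 ammonium.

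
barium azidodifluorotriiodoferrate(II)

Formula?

Ligands: 1 azido (N3, -1), 3 iodo (I, -1), 2 fluoro (F, -1). Ligand charge sum = -6.
With Fe in oxidation state +2, the complex ion is [Fe...]^4−.
Charge balance with barium (+2) requires 1 complex ion per 2 barium.

Ba2[FeF2I3(N3)]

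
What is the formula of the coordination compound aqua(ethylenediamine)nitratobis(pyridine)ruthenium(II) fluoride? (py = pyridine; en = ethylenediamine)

Ligands: 2 pyridine (py, neutral), 1 aqua (H2O, neutral), 1 nitrato (NO3, -1), 1 ethylenediamine (en, neutral). Ligand charge sum = -1.
With Ru in oxidation state +2, the complex ion is [Ru...]^1+.
Charge balance with fluoride (-1) requires 1 complex ion per 1 fluoride.

[Ru(en)(H2O)(NO3)(py)2]F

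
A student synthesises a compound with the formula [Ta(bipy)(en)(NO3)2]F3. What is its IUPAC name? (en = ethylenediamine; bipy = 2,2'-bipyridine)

(2,2'-bipyridine)(ethylenediamine)dinitratotantalum(V) fluoride

The 3 fluoride counter-ions carry a total charge of -3, so each complex ion is 3+.
Ligand charges: 2×nitrato (-1 each), 1×ethylenediamine (neutral), 1×2,2'-bipyridine (neutral); total -2. So Ta + (-2) = 3+, giving Ta = +5.
Ligands are named alphabetically: bipyridine before ethylenediamine before nitrato.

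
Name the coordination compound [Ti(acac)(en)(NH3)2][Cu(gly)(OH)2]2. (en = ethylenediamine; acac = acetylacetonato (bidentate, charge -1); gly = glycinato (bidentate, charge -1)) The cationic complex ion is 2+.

Both ions are complex: the cation is named first with the plain metal name, the anion second with the -ate form; each ion's ligands are alphabetised independently.
The complex cation is given as 2+; its ligand charges sum to -1, so Ti = +3.
With 2 anions per cation, each anion must be 2/2 = 1−.
Anion: ligand charges sum to -3; for the ion to be 1−, Cu = +2.

(acetylacetonato)diammine(ethylenediamine)titanium(III) (glycinato)dihydroxocuprate(II)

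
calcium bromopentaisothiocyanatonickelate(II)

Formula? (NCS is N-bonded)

Ca2[NiBr(NCS)5]

Ligands: 5 isothiocyanato (NCS, -1), 1 bromo (Br, -1). Ligand charge sum = -6.
With Ni in oxidation state +2, the complex ion is [Ni...]^4−.
Charge balance with calcium (+2) requires 1 complex ion per 2 calcium.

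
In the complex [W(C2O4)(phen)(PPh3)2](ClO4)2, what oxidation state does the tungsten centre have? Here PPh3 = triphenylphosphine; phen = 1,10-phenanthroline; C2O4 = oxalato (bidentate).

2 perchlorate outside the brackets (-1 each) → the complex ion is 2+.
Ligand charges: 2×PPh3 neutral; 1×phen neutral; 1×C2O4 = -2; sum -2.
W + (-2) = 2+ ⇒ W is +4.

+4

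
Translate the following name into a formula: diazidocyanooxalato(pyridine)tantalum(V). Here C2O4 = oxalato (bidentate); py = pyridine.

Ligands: 1 cyano (CN, -1), 2 azido (N3, -1), 1 oxalato (C2O4, -2), 1 pyridine (py, neutral). Ligand charge sum = -5.
With Ta in oxidation state +5, the complex ion is [Ta...].

[Ta(C2O4)(CN)(N3)2(py)]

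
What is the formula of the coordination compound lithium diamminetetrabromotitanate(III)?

Ligands: 2 ammine (NH3, neutral), 4 bromo (Br, -1). Ligand charge sum = -4.
With Ti in oxidation state +3, the complex ion is [Ti...]^1−.
Charge balance with lithium (+1) requires 1 complex ion per 1 lithium.

Li[TiBr4(NH3)2]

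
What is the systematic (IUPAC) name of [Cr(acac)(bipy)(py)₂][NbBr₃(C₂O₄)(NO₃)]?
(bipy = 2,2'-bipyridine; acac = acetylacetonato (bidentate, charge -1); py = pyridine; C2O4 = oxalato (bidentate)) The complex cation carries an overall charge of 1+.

(acetylacetonato)(2,2'-bipyridine)bis(pyridine)chromium(II) tribromonitratooxalatoniobate(V)

The complex cation is given as 1+; its ligand charges sum to -1, so Cr = +2.
A 1:1 salt means the anion carries the equal and opposite charge, 1−.
Anion: ligand charges sum to -6; for the ion to be 1−, Nb = +5.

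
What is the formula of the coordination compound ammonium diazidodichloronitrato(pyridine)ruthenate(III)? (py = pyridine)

(NH4)2[RuCl2(N3)2(NO3)(py)]

Ligands: 1 nitrato (NO3, -1), 2 azido (N3, -1), 2 chloro (Cl, -1), 1 pyridine (py, neutral). Ligand charge sum = -5.
With Ru in oxidation state +3, the complex ion is [Ru...]^2−.
Charge balance with ammonium (+1) requires 1 complex ion per 2 ammonium.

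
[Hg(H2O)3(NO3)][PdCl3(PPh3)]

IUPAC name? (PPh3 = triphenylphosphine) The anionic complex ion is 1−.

triaquanitratomercury(II) trichloro(triphenylphosphine)palladate(II)

The complex anion is given as 1−; its ligand charges sum to -3, so Pd = +2.
A 1:1 salt means the cation carries the equal and opposite charge, 1+.
Cation: ligand charges sum to -1; for the ion to be 1+, Hg = +2.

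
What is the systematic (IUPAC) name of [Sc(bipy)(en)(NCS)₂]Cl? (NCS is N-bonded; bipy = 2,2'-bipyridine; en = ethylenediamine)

The 1 chloride counter-ion carries a total charge of -1, so each complex ion is 1+.
Ligand charges: 2×isothiocyanato (-1 each), 1×2,2'-bipyridine (neutral), 1×ethylenediamine (neutral); total -2. So Sc + (-2) = 1+, giving Sc = +3.
Ligands are named alphabetically: bipyridine before ethylenediamine before isothiocyanato.

(2,2'-bipyridine)(ethylenediamine)diisothiocyanatoscandium(III) chloride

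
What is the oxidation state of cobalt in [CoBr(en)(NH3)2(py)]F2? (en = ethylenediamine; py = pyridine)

2 fluoride outside the brackets (-1 each) → the complex ion is 2+.
Ligand charges: 2×NH3 neutral; 1×en neutral; 1×Br = -1; 1×py neutral; sum -1.
Co + (-1) = 2+ ⇒ Co is +3.

+3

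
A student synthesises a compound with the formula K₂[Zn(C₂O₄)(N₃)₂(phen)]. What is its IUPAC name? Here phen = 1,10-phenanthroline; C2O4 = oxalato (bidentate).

The 2 potassium counter-ions carry a total charge of +2, so each complex ion is 2−.
Ligand charges: 2×azido (-1 each), 1×1,10-phenanthroline (neutral), 1×oxalato (-2 each); total -4. So Zn + (-4) = 2−, giving Zn = +2.
The complex ion is anionic, so zinc takes the -ate form zincate(II).

potassium diazidooxalato(1,10-phenanthroline)zincate(II)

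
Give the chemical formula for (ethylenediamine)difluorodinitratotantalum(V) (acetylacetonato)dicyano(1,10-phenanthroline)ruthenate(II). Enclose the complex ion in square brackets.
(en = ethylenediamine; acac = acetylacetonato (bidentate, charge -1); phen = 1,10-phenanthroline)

Cation [Ta…]: ligand charges -4, Ta(V) ⇒ ion charge 1+.
Anion [Ru…]: ligand charges -3, Ru(II) ⇒ ion charge 1−.

[Ta(en)F2(NO3)2][Ru(acac)(CN)2(phen)]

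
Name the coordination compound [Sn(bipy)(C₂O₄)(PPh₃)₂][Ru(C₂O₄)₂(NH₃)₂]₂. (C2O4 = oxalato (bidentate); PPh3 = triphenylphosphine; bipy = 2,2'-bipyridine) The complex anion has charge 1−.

(2,2'-bipyridine)oxalatobis(triphenylphosphine)tin(IV) diamminedioxalatoruthenate(III)

Both ions are complex: the cation is named first with the plain metal name, the anion second with the -ate form; each ion's ligands are alphabetised independently.
The complex anion is given as 1−; its ligand charges sum to -4, so Ru = +3.
With 2 anions per cation, the cation must be 2×1 = 2+.
Cation: ligand charges sum to -2; for the ion to be 2+, Sn = +4.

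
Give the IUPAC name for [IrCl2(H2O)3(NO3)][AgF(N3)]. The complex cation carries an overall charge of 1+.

The complex cation is given as 1+; its ligand charges sum to -3, so Ir = +4.
A 1:1 salt means the anion carries the equal and opposite charge, 1−.
Anion: ligand charges sum to -2; for the ion to be 1−, Ag = +1.

triaquadichloronitratoiridium(IV) azidofluoroargentate(I)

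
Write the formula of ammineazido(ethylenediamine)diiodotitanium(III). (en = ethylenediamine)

Ligands: 2 iodo (I, -1), 1 ammine (NH3, neutral), 1 azido (N3, -1), 1 ethylenediamine (en, neutral). Ligand charge sum = -3.
With Ti in oxidation state +3, the complex ion is [Ti...].

[Ti(en)I2(N3)(NH3)]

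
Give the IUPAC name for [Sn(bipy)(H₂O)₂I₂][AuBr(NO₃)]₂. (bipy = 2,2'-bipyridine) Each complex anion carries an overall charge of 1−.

The complex anion is given as 1−; its ligand charges sum to -2, so Au = +1.
With 2 anions per cation, the cation must be 2×1 = 2+.
Cation: ligand charges sum to -2; for the ion to be 2+, Sn = +4.

diaqua(2,2'-bipyridine)diiodotin(IV) bromonitratoaurate(I)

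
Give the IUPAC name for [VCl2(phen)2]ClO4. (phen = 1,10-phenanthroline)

dichlorobis(1,10-phenanthroline)vanadium(III) perchlorate

The 1 perchlorate counter-ion carries a total charge of -1, so each complex ion is 1+.
Ligand charges: 2×1,10-phenanthroline (neutral), 2×chloro (-1 each); total -2. So V + (-2) = 1+, giving V = +3.
Ligands are named alphabetically: chloro before phenanthroline.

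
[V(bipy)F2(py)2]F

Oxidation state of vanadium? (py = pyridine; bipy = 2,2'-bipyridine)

1 fluoride outside the brackets (-1 each) → the complex ion is 1+.
Ligand charges: 2×F = -2; 2×py neutral; 1×bipy neutral; sum -2.
V + (-2) = 1+ ⇒ V is +3.

+3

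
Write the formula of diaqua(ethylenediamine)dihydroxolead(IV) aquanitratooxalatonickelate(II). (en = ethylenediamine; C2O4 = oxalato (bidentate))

[Pb(en)(H2O)2(OH)2][Ni(C2O4)(H2O)(NO3)]2

Cation [Pb…]: ligand charges -2, Pb(IV) ⇒ ion charge 2+.
Anion [Ni…]: ligand charges -3, Ni(II) ⇒ ion charge 1−.
One 2+ cation requires 2 of the 1− anion.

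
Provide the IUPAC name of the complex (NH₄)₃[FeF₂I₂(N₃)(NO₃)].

The 3 ammonium counter-ions carry a total charge of +3, so each complex ion is 3−.
Ligand charges: 1×nitrato (-1 each), 1×azido (-1 each), 2×iodo (-1 each), 2×fluoro (-1 each); total -6. So Fe + (-6) = 3−, giving Fe = +3.
The complex ion is anionic, so iron takes the -ate form ferrate(III).

ammonium azidodifluorodiiodonitratoferrate(III)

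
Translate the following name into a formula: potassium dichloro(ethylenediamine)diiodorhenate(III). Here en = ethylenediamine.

K[ReCl2(en)I2]

Ligands: 2 chloro (Cl, -1), 2 iodo (I, -1), 1 ethylenediamine (en, neutral). Ligand charge sum = -4.
Charge balance with potassium (+1) requires 1 complex ion per 1 potassium.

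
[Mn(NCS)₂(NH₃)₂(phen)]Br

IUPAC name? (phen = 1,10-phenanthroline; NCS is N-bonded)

diamminediisothiocyanato(1,10-phenanthroline)manganese(III) bromide

The 1 bromide counter-ion carries a total charge of -1, so each complex ion is 1+.
Ligand charges: 1×1,10-phenanthroline (neutral), 2×isothiocyanato (-1 each), 2×ammine (neutral); total -2. So Mn + (-2) = 1+, giving Mn = +3.
Ligands are named alphabetically: ammine before isothiocyanato before phenanthroline.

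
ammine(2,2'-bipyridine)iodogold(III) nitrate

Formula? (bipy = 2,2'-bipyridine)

Ligands: 1 ammine (NH3, neutral), 1 iodo (I, -1), 1 2,2'-bipyridine (bipy, neutral). Ligand charge sum = -1.
With Au in oxidation state +3, the complex ion is [Au...]^2+.
Charge balance with nitrate (-1) requires 1 complex ion per 2 nitrate.

[Au(bipy)I(NH3)](NO3)2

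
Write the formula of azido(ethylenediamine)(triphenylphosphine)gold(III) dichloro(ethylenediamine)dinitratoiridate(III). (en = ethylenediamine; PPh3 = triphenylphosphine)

[Au(en)(N3)(PPh3)][IrCl2(en)(NO3)2]2

Cation [Au…]: ligand charges -1, Au(III) ⇒ ion charge 2+.
Anion [Ir…]: ligand charges -4, Ir(III) ⇒ ion charge 1−.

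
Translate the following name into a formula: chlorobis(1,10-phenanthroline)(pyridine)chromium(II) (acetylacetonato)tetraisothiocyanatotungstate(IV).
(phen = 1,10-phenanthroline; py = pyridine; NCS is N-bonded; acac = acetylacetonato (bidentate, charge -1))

[CrCl(phen)2(py)][W(acac)(NCS)4]

Cation [Cr…]: ligand charges -1, Cr(II) ⇒ ion charge 1+.
Anion [W…]: ligand charges -5, W(IV) ⇒ ion charge 1−.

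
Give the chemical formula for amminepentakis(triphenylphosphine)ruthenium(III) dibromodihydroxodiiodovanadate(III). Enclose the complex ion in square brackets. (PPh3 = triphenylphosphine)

Cation [Ru…]: ligand charges 0, Ru(III) ⇒ ion charge 3+.
Anion [V…]: ligand charges -6, V(III) ⇒ ion charge 3−.
One 3+ cation balances one 3− anion.

[Ru(NH3)(PPh3)5][VBr2I2(OH)2]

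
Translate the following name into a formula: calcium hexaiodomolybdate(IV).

Ca[MoI6]

Ligands: 6 iodo (I, -1). Ligand charge sum = -6.
Charge balance with calcium (+2) requires 1 complex ion per 1 calcium.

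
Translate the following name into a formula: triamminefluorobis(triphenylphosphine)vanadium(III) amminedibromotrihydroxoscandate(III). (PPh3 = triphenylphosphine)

[VF(NH3)3(PPh3)2][ScBr2(NH3)(OH)3]

Cation [V…]: ligand charges -1, V(III) ⇒ ion charge 2+.
Anion [Sc…]: ligand charges -5, Sc(III) ⇒ ion charge 2−.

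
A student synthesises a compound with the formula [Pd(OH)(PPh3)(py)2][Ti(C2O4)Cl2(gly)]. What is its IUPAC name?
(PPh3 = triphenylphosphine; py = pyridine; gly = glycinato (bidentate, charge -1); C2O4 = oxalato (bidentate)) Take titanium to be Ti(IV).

hydroxobis(pyridine)(triphenylphosphine)palladium(II) dichloro(glycinato)oxalatotitanate(IV)

Both ions are complex: the cation is named first with the plain metal name, the anion second with the -ate form; each ion's ligands are alphabetised independently.
Ti is given as +4; the anion's ligand charges sum to -5, so the complex anion is 1−.
A 1:1 salt means the cation carries the equal and opposite charge, 1+.
Cation: ligand charges sum to -1; for the ion to be 1+, Pd = +2.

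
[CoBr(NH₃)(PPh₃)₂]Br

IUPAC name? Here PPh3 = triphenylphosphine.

amminebromobis(triphenylphosphine)cobalt(II) bromide

The 1 bromide counter-ion carries a total charge of -1, so each complex ion is 1+.
Ligand charges: 1×ammine (neutral), 1×bromo (-1 each), 2×triphenylphosphine (neutral); total -1. So Co + (-1) = 1+, giving Co = +2.
Ligands are named alphabetically: ammine before bromo before triphenylphosphine.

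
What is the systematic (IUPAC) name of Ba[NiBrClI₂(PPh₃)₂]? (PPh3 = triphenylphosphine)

The 1 barium counter-ion carries a total charge of +2, so each complex ion is 2−.
Ligand charges: 2×iodo (-1 each), 1×chloro (-1 each), 1×bromo (-1 each), 2×triphenylphosphine (neutral); total -4. So Ni + (-4) = 2−, giving Ni = +2.
Ligands are named alphabetically: bromo before chloro before iodo before triphenylphosphine.
The complex ion is anionic, so nickel takes the -ate form nickelate(II).

barium bromochlorodiiodobis(triphenylphosphine)nickelate(II)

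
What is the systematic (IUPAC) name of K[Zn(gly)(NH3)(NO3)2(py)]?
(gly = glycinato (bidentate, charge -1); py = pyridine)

potassium ammine(glycinato)dinitrato(pyridine)zincate(II)

The 1 potassium counter-ion carries a total charge of +1, so each complex ion is 1−.
Ligand charges: 1×glycinato (-1 each), 1×ammine (neutral), 2×nitrato (-1 each), 1×pyridine (neutral); total -3. So Zn + (-3) = 1−, giving Zn = +2.
The complex ion is anionic, so zinc takes the -ate form zincate(II).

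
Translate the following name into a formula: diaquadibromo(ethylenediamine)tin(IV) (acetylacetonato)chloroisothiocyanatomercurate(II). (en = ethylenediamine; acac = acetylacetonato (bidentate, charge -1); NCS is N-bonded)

[SnBr2(en)(H2O)2][Hg(acac)Cl(NCS)]2

Cation [Sn…]: ligand charges -2, Sn(IV) ⇒ ion charge 2+.
Anion [Hg…]: ligand charges -3, Hg(II) ⇒ ion charge 1−.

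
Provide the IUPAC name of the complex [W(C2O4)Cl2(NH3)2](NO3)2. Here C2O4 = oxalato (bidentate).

diamminedichlorooxalatotungsten(VI) nitrate

The 2 nitrate counter-ions carry a total charge of -2, so each complex ion is 2+.
Ligand charges: 1×oxalato (-2 each), 2×chloro (-1 each), 2×ammine (neutral); total -4. So W + (-4) = 2+, giving W = +6.
Ligands are named alphabetically: ammine before chloro before oxalato.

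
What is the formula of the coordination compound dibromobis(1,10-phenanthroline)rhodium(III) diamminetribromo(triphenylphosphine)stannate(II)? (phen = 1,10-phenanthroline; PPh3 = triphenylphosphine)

[RhBr2(phen)2][SnBr3(NH3)2(PPh3)]

Cation [Rh…]: ligand charges -2, Rh(III) ⇒ ion charge 1+.
Anion [Sn…]: ligand charges -3, Sn(II) ⇒ ion charge 1−.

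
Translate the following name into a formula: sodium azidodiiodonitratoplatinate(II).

Ligands: 1 nitrato (NO3, -1), 2 iodo (I, -1), 1 azido (N3, -1). Ligand charge sum = -4.
Charge balance with sodium (+1) requires 1 complex ion per 2 sodium.

Na2[PtI2(N3)(NO3)]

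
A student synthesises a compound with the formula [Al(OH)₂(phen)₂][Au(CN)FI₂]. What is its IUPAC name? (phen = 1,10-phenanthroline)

dihydroxobis(1,10-phenanthroline)aluminium(III) cyanofluorodiiodoaurate(III)

Both ions are complex: the cation is named first with the plain metal name, the anion second with the -ate form; each ion's ligands are alphabetised independently.
Aluminium is always +3 in its complexes; the cation's ligand charges sum to -2, so the complex cation is 1+.
A 1:1 salt means the anion carries the equal and opposite charge, 1−.
Anion: ligand charges sum to -4; for the ion to be 1−, Au = +3.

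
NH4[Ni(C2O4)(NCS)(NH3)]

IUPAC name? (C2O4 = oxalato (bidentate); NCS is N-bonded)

The 1 ammonium counter-ion carries a total charge of +1, so each complex ion is 1−.
Ligand charges: 1×ammine (neutral), 1×oxalato (-2 each), 1×isothiocyanato (-1 each); total -3. So Ni + (-3) = 1−, giving Ni = +2.
Ligands are named alphabetically: ammine before isothiocyanato before oxalato.
The complex ion is anionic, so nickel takes the -ate form nickelate(II).

ammonium ammineisothiocyanatooxalatonickelate(II)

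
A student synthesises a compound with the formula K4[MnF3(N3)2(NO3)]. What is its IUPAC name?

The 4 potassium counter-ions carry a total charge of +4, so each complex ion is 4−.
Ligand charges: 3×fluoro (-1 each), 1×nitrato (-1 each), 2×azido (-1 each); total -6. So Mn + (-6) = 4−, giving Mn = +2.
The complex ion is anionic, so manganese takes the -ate form manganate(II).

potassium diazidotrifluoronitratomanganate(II)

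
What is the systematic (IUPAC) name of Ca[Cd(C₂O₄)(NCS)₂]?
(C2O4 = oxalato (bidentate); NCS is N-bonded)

The 1 calcium counter-ion carries a total charge of +2, so each complex ion is 2−.
Ligand charges: 1×oxalato (-2 each), 2×isothiocyanato (-1 each); total -4. So Cd + (-4) = 2−, giving Cd = +2.
The complex ion is anionic, so cadmium takes the -ate form cadmate(II).

calcium diisothiocyanatooxalatocadmate(II)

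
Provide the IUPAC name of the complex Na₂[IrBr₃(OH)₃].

The 2 sodium counter-ions carry a total charge of +2, so each complex ion is 2−.
Ligand charges: 3×hydroxo (-1 each), 3×bromo (-1 each); total -6. So Ir + (-6) = 2−, giving Ir = +4.
Ligands are named alphabetically: bromo before hydroxo.
The complex ion is anionic, so iridium takes the -ate form iridate(IV).

sodium tribromotrihydroxoiridate(IV)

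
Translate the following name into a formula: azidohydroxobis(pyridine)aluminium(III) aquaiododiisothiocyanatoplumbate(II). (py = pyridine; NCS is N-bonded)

Cation [Al…]: ligand charges -2, Al(III) ⇒ ion charge 1+.
Anion [Pb…]: ligand charges -3, Pb(II) ⇒ ion charge 1−.

[Al(N3)(OH)(py)2][Pb(H2O)I(NCS)2]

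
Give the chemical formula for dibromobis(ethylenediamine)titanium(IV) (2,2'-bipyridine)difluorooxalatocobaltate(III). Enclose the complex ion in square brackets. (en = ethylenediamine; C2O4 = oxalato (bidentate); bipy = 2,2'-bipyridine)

Cation [Ti…]: ligand charges -2, Ti(IV) ⇒ ion charge 2+.
Anion [Co…]: ligand charges -4, Co(III) ⇒ ion charge 1−.
One 2+ cation requires 2 of the 1− anion.

[TiBr2(en)2][Co(bipy)(C2O4)F2]2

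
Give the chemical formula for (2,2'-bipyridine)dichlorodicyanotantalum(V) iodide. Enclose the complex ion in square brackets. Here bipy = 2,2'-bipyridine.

[Ta(bipy)Cl2(CN)2]I

Ligands: 2 chloro (Cl, -1), 1 2,2'-bipyridine (bipy, neutral), 2 cyano (CN, -1). Ligand charge sum = -4.
With Ta in oxidation state +5, the complex ion is [Ta...]^1+.
Charge balance with iodide (-1) requires 1 complex ion per 1 iodide.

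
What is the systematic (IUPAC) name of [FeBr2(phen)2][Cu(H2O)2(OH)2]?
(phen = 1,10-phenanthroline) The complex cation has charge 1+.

Both ions are complex: the cation is named first with the plain metal name, the anion second with the -ate form; each ion's ligands are alphabetised independently.
The complex cation is given as 1+; its ligand charges sum to -2, so Fe = +3.
A 1:1 salt means the anion carries the equal and opposite charge, 1−.
Anion: ligand charges sum to -2; for the ion to be 1−, Cu = +1.

dibromobis(1,10-phenanthroline)iron(III) diaquadihydroxocuprate(I)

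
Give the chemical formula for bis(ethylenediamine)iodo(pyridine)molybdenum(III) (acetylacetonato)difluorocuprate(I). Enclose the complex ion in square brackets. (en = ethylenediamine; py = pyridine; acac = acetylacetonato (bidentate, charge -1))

[Mo(en)2I(py)][Cu(acac)F2]

Cation [Mo…]: ligand charges -1, Mo(III) ⇒ ion charge 2+.
Anion [Cu…]: ligand charges -3, Cu(I) ⇒ ion charge 2−.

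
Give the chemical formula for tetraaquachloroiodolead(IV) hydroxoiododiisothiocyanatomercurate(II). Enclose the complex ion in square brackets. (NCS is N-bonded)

Cation [Pb…]: ligand charges -2, Pb(IV) ⇒ ion charge 2+.
Anion [Hg…]: ligand charges -4, Hg(II) ⇒ ion charge 2−.
One 2+ cation balances one 2− anion.

[PbCl(H2O)4I][HgI(NCS)2(OH)]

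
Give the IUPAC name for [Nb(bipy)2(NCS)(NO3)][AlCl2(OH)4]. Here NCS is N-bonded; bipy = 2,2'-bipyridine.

Both ions are complex: the cation is named first with the plain metal name, the anion second with the -ate form; each ion's ligands are alphabetised independently.
Aluminium is always +3 in its complexes; the anion's ligand charges sum to -6, so the complex anion is 3−.
A 1:1 salt means the cation carries the equal and opposite charge, 3+.
Cation: ligand charges sum to -2; for the ion to be 3+, Nb = +5.

bis(2,2'-bipyridine)isothiocyanatonitratoniobium(V) dichlorotetrahydroxoaluminate(III)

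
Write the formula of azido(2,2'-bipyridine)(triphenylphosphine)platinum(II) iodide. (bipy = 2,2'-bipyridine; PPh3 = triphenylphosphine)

Ligands: 1 2,2'-bipyridine (bipy, neutral), 1 azido (N3, -1), 1 triphenylphosphine (PPh3, neutral). Ligand charge sum = -1.
Charge balance with iodide (-1) requires 1 complex ion per 1 iodide.

[Pt(bipy)(N3)(PPh3)]I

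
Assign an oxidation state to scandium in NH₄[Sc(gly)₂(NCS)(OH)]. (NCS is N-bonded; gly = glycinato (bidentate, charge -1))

1 ammonium outside the brackets (+1 each) → the complex ion is 1−.
Ligand charges: 1×NCS = -1; 2×gly = -2; 1×OH = -1; sum -4.
Sc + (-4) = 1− ⇒ Sc is +3.

+3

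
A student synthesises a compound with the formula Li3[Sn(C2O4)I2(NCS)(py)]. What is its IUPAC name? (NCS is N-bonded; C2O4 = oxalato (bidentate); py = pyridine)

The 3 lithium counter-ions carry a total charge of +3, so each complex ion is 3−.
Ligand charges: 1×isothiocyanato (-1 each), 1×oxalato (-2 each), 1×pyridine (neutral), 2×iodo (-1 each); total -5. So Sn + (-5) = 3−, giving Sn = +2.
Ligands are named alphabetically: iodo before isothiocyanato before oxalato before pyridine.
The complex ion is anionic, so tin takes the -ate form stannate(II).

lithium diiodoisothiocyanatooxalato(pyridine)stannate(II)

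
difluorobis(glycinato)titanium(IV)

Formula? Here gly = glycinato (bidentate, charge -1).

Ligands: 2 fluoro (F, -1), 2 glycinato (gly, -1). Ligand charge sum = -4.
With Ti in oxidation state +4, the complex ion is [Ti...].

[TiF2(gly)2]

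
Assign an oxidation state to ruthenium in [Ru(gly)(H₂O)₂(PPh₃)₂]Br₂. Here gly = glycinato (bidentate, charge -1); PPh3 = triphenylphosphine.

2 bromide outside the brackets (-1 each) → the complex ion is 2+.
Ligand charges: 2×H2O neutral; 1×gly = -1; 2×PPh3 neutral; sum -1.
Ru + (-1) = 2+ ⇒ Ru is +3.

+3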